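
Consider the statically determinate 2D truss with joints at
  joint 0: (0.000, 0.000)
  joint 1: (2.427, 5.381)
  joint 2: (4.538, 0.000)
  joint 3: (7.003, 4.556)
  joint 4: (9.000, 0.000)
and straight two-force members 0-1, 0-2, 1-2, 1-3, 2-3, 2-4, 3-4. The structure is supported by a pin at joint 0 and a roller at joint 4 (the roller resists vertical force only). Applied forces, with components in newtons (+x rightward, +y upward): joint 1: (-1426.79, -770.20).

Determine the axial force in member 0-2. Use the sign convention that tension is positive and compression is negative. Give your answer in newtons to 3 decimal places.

N=5 nodes, M=7 members, R=3 reactions → 2N=10, M+R=10
member 0 (0-1): L=5.9030, (cx,cy)=(0.4111,0.9116)
member 1 (0-2): L=4.5380, (cx,cy)=(1.0000,0.0000)
member 2 (1-2): L=5.7803, (cx,cy)=(0.3652,-0.9309)
member 3 (1-3): L=4.6498, (cx,cy)=(0.9841,-0.1774)
member 4 (2-3): L=5.1801, (cx,cy)=(0.4759,0.8795)
member 5 (2-4): L=4.4620, (cx,cy)=(1.0000,0.0000)
member 6 (3-4): L=4.9744, (cx,cy)=(0.4015,-0.9159)
solve A·x = −loads:
  F[0-1] = -1552.8875 N (compression)
  F[0-2] = -788.3259 N (compression)
  F[1-2] = +581.7228 N (tension)
  F[1-3] = +585.1603 N (tension)
  F[2-3] = -615.7225 N (compression)
  F[2-4] = -282.8782 N (compression)
  F[3-4] = +704.6386 N (tension)
  Rx@0 = +1426.7900 N
  Ry@0 = +1415.5646 N
  Ry@4 = -645.3646 N

-788.326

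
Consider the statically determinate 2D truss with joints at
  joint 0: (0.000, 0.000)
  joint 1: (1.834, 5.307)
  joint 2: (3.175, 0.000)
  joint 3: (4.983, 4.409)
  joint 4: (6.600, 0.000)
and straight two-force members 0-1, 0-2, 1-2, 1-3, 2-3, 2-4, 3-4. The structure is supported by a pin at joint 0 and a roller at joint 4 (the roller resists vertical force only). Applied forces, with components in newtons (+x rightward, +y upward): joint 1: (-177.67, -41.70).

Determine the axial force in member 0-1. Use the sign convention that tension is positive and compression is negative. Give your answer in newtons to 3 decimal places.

-183.013

N=5 nodes, M=7 members, R=3 reactions → 2N=10, M+R=10
member 0 (0-1): L=5.6150, (cx,cy)=(0.3266,0.9452)
member 1 (0-2): L=3.1750, (cx,cy)=(1.0000,0.0000)
member 2 (1-2): L=5.4738, (cx,cy)=(0.2450,-0.9695)
member 3 (1-3): L=3.2745, (cx,cy)=(0.9617,-0.2742)
member 4 (2-3): L=4.7653, (cx,cy)=(0.3794,0.9252)
member 5 (2-4): L=3.4250, (cx,cy)=(1.0000,0.0000)
member 6 (3-4): L=4.6962, (cx,cy)=(0.3443,-0.9389)
solve A·x = −loads:
  F[0-1] = -183.0130 N (compression)
  F[0-2] = -117.8930 N (compression)
  F[1-2] = +108.5469 N (tension)
  F[1-3] = +94.9404 N (tension)
  F[2-3] = -113.7438 N (compression)
  F[2-4] = -48.1452 N (compression)
  F[3-4] = +139.8255 N (tension)
  Rx@0 = +177.6700 N
  Ry@0 = +172.9753 N
  Ry@4 = -131.2753 N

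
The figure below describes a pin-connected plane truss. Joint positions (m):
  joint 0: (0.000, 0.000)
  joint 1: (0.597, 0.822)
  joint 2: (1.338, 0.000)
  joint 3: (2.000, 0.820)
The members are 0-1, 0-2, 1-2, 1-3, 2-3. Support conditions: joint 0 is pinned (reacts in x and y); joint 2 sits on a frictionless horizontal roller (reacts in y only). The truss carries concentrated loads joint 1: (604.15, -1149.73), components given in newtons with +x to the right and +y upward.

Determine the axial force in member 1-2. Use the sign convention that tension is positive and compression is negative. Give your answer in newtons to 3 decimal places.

-1190.373

N=4 nodes, M=5 members, R=3 reactions → 2N=8, M+R=8
member 0 (0-1): L=1.0159, (cx,cy)=(0.5876,0.8091)
member 1 (0-2): L=1.3380, (cx,cy)=(1.0000,0.0000)
member 2 (1-2): L=1.1067, (cx,cy)=(0.6696,-0.7428)
member 3 (1-3): L=1.4030, (cx,cy)=(1.0000,-0.0014)
member 4 (2-3): L=1.0539, (cx,cy)=(0.6282,0.7781)
solve A·x = −loads:
  F[0-1] = -328.2267 N (compression)
  F[0-2] = +797.0307 N (tension)
  F[1-2] = -1190.3735 N (compression)
  F[1-3] = -0.0000 N (compression)
  F[2-3] = +0.0000 N (tension)
  Rx@0 = -604.1500 N
  Ry@0 = +265.5745 N
  Ry@2 = +884.1555 N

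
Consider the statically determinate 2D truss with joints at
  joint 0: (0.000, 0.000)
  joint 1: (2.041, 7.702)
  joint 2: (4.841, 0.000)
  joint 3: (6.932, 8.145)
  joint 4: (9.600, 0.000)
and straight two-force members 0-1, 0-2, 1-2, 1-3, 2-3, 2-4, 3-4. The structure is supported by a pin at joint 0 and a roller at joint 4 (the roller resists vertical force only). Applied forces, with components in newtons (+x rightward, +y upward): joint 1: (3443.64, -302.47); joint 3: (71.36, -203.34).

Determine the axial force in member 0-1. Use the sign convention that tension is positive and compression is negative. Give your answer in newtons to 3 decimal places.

2615.952

N=5 nodes, M=7 members, R=3 reactions → 2N=10, M+R=10
member 0 (0-1): L=7.9678, (cx,cy)=(0.2562,0.9666)
member 1 (0-2): L=4.8410, (cx,cy)=(1.0000,0.0000)
member 2 (1-2): L=8.1952, (cx,cy)=(0.3417,-0.9398)
member 3 (1-3): L=4.9110, (cx,cy)=(0.9959,0.0902)
member 4 (2-3): L=8.4091, (cx,cy)=(0.2487,0.9686)
member 5 (2-4): L=4.7590, (cx,cy)=(1.0000,0.0000)
member 6 (3-4): L=8.5708, (cx,cy)=(0.3113,-0.9503)
solve A·x = −loads:
  F[0-1] = +2615.9521 N (tension)
  F[0-2] = +2844.9115 N (tension)
  F[1-2] = -3175.1726 N (compression)
  F[1-3] = -1695.6199 N (compression)
  F[2-3] = +3080.8631 N (tension)
  F[2-4] = +993.9841 N (tension)
  F[3-4] = -3193.1319 N (compression)
  Rx@0 = -3515.0000 N
  Ry@0 = -2528.6730 N
  Ry@4 = +3034.4830 N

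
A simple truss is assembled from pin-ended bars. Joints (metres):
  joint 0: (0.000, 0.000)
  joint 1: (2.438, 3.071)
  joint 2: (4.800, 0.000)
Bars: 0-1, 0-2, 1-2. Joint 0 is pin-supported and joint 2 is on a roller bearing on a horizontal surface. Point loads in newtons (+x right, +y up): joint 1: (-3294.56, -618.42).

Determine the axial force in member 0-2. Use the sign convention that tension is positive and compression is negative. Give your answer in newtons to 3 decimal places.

-1379.610

N=3 nodes, M=3 members, R=3 reactions → 2N=6, M+R=6
member 0 (0-1): L=3.9211, (cx,cy)=(0.6218,0.7832)
member 1 (0-2): L=4.8000, (cx,cy)=(1.0000,0.0000)
member 2 (1-2): L=3.8743, (cx,cy)=(0.6097,-0.7927)
solve A·x = −loads:
  F[0-1] = -3079.8513 N (compression)
  F[0-2] = -1379.6097 N (compression)
  F[1-2] = +2262.9133 N (tension)
  Rx@0 = +3294.5600 N
  Ry@0 = +2412.1462 N
  Ry@2 = -1793.7262 N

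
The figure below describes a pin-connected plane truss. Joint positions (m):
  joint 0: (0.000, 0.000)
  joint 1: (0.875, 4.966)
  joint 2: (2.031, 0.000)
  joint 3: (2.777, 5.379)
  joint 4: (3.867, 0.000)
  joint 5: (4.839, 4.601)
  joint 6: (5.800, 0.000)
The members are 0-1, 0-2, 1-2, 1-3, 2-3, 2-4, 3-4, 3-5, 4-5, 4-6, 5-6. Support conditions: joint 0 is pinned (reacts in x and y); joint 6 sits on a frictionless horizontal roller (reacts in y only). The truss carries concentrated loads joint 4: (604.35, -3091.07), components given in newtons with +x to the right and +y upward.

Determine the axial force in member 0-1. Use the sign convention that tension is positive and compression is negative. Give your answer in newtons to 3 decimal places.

-1046.048

N=7 nodes, M=11 members, R=3 reactions → 2N=14, M+R=14
member 0 (0-1): L=5.0425, (cx,cy)=(0.1735,0.9848)
member 1 (0-2): L=2.0310, (cx,cy)=(1.0000,0.0000)
member 2 (1-2): L=5.0988, (cx,cy)=(0.2267,-0.9740)
member 3 (1-3): L=1.9463, (cx,cy)=(0.9772,0.2122)
member 4 (2-3): L=5.4305, (cx,cy)=(0.1374,0.9905)
member 5 (2-4): L=1.8360, (cx,cy)=(1.0000,0.0000)
member 6 (3-4): L=5.4883, (cx,cy)=(0.1986,-0.9801)
member 7 (3-5): L=2.2039, (cx,cy)=(0.9356,-0.3530)
member 8 (4-5): L=4.7026, (cx,cy)=(0.2067,0.9784)
member 9 (4-6): L=1.9330, (cx,cy)=(1.0000,0.0000)
member 10 (5-6): L=4.7003, (cx,cy)=(0.2045,-0.9789)
solve A·x = −loads:
  F[0-1] = -1046.0482 N (compression)
  F[0-2] = +785.8656 N (tension)
  F[1-2] = +968.3097 N (tension)
  F[1-3] = -410.3978 N (compression)
  F[2-3] = -952.1213 N (compression)
  F[2-4] = +1136.1974 N (tension)
  F[3-4] = +1359.8322 N (tension)
  F[3-5] = -857.0955 N (compression)
  F[4-5] = +1797.1346 N (tension)
  F[4-6] = +430.4534 N (tension)
  F[5-6] = -2105.3650 N (compression)
  Rx@0 = -604.3500 N
  Ry@0 = +1030.1790 N
  Ry@6 = +2060.8910 N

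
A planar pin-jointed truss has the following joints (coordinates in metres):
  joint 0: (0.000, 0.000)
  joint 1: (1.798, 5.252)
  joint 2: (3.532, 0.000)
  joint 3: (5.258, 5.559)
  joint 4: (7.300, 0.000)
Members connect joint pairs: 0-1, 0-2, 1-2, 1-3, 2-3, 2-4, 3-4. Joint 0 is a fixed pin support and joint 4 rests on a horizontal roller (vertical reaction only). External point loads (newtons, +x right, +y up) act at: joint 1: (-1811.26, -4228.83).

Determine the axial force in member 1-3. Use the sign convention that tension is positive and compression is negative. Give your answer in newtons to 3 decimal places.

183.021

N=5 nodes, M=7 members, R=3 reactions → 2N=10, M+R=10
member 0 (0-1): L=5.5512, (cx,cy)=(0.3239,0.9461)
member 1 (0-2): L=3.5320, (cx,cy)=(1.0000,0.0000)
member 2 (1-2): L=5.5308, (cx,cy)=(0.3135,-0.9496)
member 3 (1-3): L=3.4736, (cx,cy)=(0.9961,0.0884)
member 4 (2-3): L=5.8208, (cx,cy)=(0.2965,0.9550)
member 5 (2-4): L=3.7680, (cx,cy)=(1.0000,0.0000)
member 6 (3-4): L=5.9222, (cx,cy)=(0.3448,-0.9387)
solve A·x = −loads:
  F[0-1] = -4746.2269 N (compression)
  F[0-2] = -273.9980 N (compression)
  F[1-2] = +292.4690 N (tension)
  F[1-3] = +183.0210 N (tension)
  F[2-3] = -290.8024 N (compression)
  F[2-4] = -96.0751 N (compression)
  F[3-4] = +278.6357 N (tension)
  Rx@0 = +1811.2600 N
  Ry@0 = +4490.3781 N
  Ry@4 = -261.5481 N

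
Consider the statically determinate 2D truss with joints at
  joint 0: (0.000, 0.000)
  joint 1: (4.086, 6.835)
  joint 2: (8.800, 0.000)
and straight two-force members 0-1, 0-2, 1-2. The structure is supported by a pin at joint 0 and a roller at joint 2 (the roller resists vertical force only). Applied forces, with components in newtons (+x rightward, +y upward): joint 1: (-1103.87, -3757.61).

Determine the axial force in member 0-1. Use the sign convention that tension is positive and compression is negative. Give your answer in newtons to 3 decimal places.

N=3 nodes, M=3 members, R=3 reactions → 2N=6, M+R=6
member 0 (0-1): L=7.9632, (cx,cy)=(0.5131,0.8583)
member 1 (0-2): L=8.8000, (cx,cy)=(1.0000,0.0000)
member 2 (1-2): L=8.3030, (cx,cy)=(0.5677,-0.8232)
solve A·x = −loads:
  F[0-1] = -3344.0380 N (compression)
  F[0-2] = +611.9895 N (tension)
  F[1-2] = -1077.9210 N (compression)
  Rx@0 = +1103.8700 N
  Ry@0 = +2870.2642 N
  Ry@2 = +887.3458 N

-3344.038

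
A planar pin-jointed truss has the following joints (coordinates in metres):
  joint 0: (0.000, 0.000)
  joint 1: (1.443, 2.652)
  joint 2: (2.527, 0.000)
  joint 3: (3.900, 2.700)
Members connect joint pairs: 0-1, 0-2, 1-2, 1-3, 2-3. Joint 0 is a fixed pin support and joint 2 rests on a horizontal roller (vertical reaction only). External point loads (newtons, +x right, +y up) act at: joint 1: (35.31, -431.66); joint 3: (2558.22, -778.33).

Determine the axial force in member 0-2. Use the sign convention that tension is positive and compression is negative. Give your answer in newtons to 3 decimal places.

956.749

N=4 nodes, M=5 members, R=3 reactions → 2N=8, M+R=8
member 0 (0-1): L=3.0192, (cx,cy)=(0.4779,0.8784)
member 1 (0-2): L=2.5270, (cx,cy)=(1.0000,0.0000)
member 2 (1-2): L=2.8650, (cx,cy)=(0.3784,-0.9257)
member 3 (1-3): L=2.4575, (cx,cy)=(0.9998,0.0195)
member 4 (2-3): L=3.0290, (cx,cy)=(0.4533,0.8914)
solve A·x = −loads:
  F[0-1] = +3424.6085 N (tension)
  F[0-2] = +956.7492 N (tension)
  F[1-2] = -3653.0862 N (compression)
  F[1-3] = +2984.2254 N (tension)
  F[2-3] = -938.5770 N (compression)
  Rx@0 = -2593.5300 N
  Ry@0 = -3008.1376 N
  Ry@2 = +4218.1276 N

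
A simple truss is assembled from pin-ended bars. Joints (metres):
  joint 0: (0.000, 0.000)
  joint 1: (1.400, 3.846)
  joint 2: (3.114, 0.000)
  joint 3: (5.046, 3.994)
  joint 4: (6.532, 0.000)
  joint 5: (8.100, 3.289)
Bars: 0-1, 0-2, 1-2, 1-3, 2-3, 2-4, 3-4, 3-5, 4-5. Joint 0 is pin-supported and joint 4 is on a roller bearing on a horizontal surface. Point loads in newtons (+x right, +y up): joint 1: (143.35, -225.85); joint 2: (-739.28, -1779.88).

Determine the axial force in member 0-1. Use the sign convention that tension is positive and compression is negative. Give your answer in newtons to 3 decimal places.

-1090.157

N=6 nodes, M=9 members, R=3 reactions → 2N=12, M+R=12
member 0 (0-1): L=4.0929, (cx,cy)=(0.3421,0.9397)
member 1 (0-2): L=3.1140, (cx,cy)=(1.0000,0.0000)
member 2 (1-2): L=4.2106, (cx,cy)=(0.4071,-0.9134)
member 3 (1-3): L=3.6490, (cx,cy)=(0.9992,0.0406)
member 4 (2-3): L=4.4367, (cx,cy)=(0.4355,0.9002)
member 5 (2-4): L=3.4180, (cx,cy)=(1.0000,0.0000)
member 6 (3-4): L=4.2615, (cx,cy)=(0.3487,-0.9372)
member 7 (3-5): L=3.1343, (cx,cy)=(0.9744,-0.2249)
member 8 (4-5): L=3.6436, (cx,cy)=(0.4303,0.9027)
solve A·x = −loads:
  F[0-1] = -1090.1571 N (compression)
  F[0-2] = -223.0342 N (compression)
  F[1-2] = +836.1896 N (tension)
  F[1-3] = -857.3337 N (compression)
  F[2-3] = +1128.7410 N (tension)
  F[2-4] = +365.1125 N (tension)
  F[3-4] = -1047.0528 N (compression)
  F[3-5] = -0.0000 N (tension)
  F[4-5] = -0.0000 N (tension)
  Rx@0 = +595.9300 N
  Ry@0 = +1024.3980 N
  Ry@4 = +981.3320 N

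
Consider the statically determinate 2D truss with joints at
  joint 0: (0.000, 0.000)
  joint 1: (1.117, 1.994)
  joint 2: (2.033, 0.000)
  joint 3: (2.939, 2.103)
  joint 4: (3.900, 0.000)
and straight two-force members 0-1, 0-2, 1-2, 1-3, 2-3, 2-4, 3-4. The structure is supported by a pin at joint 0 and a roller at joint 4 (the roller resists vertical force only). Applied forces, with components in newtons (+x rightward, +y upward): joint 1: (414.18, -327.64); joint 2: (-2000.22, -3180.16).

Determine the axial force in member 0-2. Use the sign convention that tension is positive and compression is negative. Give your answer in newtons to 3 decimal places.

-720.876

N=5 nodes, M=7 members, R=3 reactions → 2N=10, M+R=10
member 0 (0-1): L=2.2855, (cx,cy)=(0.4887,0.8724)
member 1 (0-2): L=2.0330, (cx,cy)=(1.0000,0.0000)
member 2 (1-2): L=2.1943, (cx,cy)=(0.4174,-0.9087)
member 3 (1-3): L=1.8253, (cx,cy)=(0.9982,0.0597)
member 4 (2-3): L=2.2899, (cx,cy)=(0.3957,0.9184)
member 5 (2-4): L=1.8670, (cx,cy)=(1.0000,0.0000)
member 6 (3-4): L=2.3122, (cx,cy)=(0.4156,-0.9095)
solve A·x = −loads:
  F[0-1] = -1770.2529 N (compression)
  F[0-2] = -720.8762 N (compression)
  F[1-2] = +1221.2579 N (tension)
  F[1-3] = -1792.3434 N (compression)
  F[2-3] = +2254.3572 N (tension)
  F[2-4] = +897.1904 N (tension)
  F[3-4] = -2158.6439 N (compression)
  Rx@0 = +1586.0400 N
  Ry@0 = +1544.4374 N
  Ry@4 = +1963.3626 N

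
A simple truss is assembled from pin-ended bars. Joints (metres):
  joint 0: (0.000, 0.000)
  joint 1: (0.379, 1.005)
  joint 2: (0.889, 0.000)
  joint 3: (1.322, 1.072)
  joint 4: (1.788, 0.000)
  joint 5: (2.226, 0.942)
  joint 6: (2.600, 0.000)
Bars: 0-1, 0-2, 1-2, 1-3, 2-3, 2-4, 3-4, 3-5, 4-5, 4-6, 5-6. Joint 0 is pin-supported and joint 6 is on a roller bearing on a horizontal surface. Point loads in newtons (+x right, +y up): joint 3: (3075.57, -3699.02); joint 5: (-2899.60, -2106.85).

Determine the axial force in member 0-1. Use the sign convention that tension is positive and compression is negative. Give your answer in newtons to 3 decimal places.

N=7 nodes, M=11 members, R=3 reactions → 2N=14, M+R=14
member 0 (0-1): L=1.0741, (cx,cy)=(0.3529,0.9357)
member 1 (0-2): L=0.8890, (cx,cy)=(1.0000,0.0000)
member 2 (1-2): L=1.1270, (cx,cy)=(0.4525,-0.8917)
member 3 (1-3): L=0.9454, (cx,cy)=(0.9975,0.0709)
member 4 (2-3): L=1.1561, (cx,cy)=(0.3745,0.9272)
member 5 (2-4): L=0.8990, (cx,cy)=(1.0000,0.0000)
member 6 (3-4): L=1.1689, (cx,cy)=(0.3987,-0.9171)
member 7 (3-5): L=0.9133, (cx,cy)=(0.9898,-0.1423)
member 8 (4-5): L=1.0388, (cx,cy)=(0.4216,0.9068)
member 9 (4-6): L=0.8120, (cx,cy)=(1.0000,0.0000)
member 10 (5-6): L=1.0135, (cx,cy)=(0.3690,-0.9294)
solve A·x = −loads:
  F[0-1] = -2034.6111 N (compression)
  F[0-2] = +893.8975 N (tension)
  F[1-2] = +2005.3332 N (tension)
  F[1-3] = -1629.4974 N (compression)
  F[2-3] = -1928.6222 N (compression)
  F[2-4] = +2523.6781 N (tension)
  F[3-4] = -1180.9994 N (compression)
  F[3-5] = -5003.4029 N (compression)
  F[4-5] = +1194.4467 N (tension)
  F[4-6] = +1549.2537 N (tension)
  F[5-6] = -4198.4298 N (compression)
  Rx@0 = -175.9700 N
  Ry@0 = +1903.7391 N
  Ry@6 = +3902.1309 N

-2034.611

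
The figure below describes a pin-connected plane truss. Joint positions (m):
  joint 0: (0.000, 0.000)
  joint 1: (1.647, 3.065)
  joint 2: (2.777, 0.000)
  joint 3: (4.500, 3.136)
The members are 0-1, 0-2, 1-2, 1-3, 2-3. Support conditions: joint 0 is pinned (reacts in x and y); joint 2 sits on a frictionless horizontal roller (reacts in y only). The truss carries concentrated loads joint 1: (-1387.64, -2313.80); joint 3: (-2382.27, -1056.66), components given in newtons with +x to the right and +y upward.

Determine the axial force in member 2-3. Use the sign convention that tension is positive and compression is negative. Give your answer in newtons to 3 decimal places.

-1153.775

N=4 nodes, M=5 members, R=3 reactions → 2N=8, M+R=8
member 0 (0-1): L=3.4795, (cx,cy)=(0.4733,0.8809)
member 1 (0-2): L=2.7770, (cx,cy)=(1.0000,0.0000)
member 2 (1-2): L=3.2667, (cx,cy)=(0.3459,-0.9383)
member 3 (1-3): L=2.8539, (cx,cy)=(0.9997,0.0249)
member 4 (2-3): L=3.5782, (cx,cy)=(0.4815,0.8764)
solve A·x = −loads:
  F[0-1] = -5117.2880 N (compression)
  F[0-2] = -1347.6644 N (compression)
  F[1-2] = +2289.8030 N (tension)
  F[1-3] = -1827.2555 N (compression)
  F[2-3] = -1153.7748 N (compression)
  Rx@0 = +3769.9100 N
  Ry@0 = +4507.7004 N
  Ry@2 = -1137.2404 N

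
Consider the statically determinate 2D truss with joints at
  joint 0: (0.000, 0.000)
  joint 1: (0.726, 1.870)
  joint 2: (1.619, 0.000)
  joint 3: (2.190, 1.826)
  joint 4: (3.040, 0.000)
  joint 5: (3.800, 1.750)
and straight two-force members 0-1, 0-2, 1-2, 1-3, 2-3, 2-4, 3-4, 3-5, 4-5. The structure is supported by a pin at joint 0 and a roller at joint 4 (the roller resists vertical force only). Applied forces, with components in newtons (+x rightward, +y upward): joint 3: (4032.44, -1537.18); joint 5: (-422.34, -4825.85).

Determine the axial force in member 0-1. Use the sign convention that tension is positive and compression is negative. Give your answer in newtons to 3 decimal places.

N=6 nodes, M=9 members, R=3 reactions → 2N=12, M+R=12
member 0 (0-1): L=2.0060, (cx,cy)=(0.3619,0.9322)
member 1 (0-2): L=1.6190, (cx,cy)=(1.0000,0.0000)
member 2 (1-2): L=2.0723, (cx,cy)=(0.4309,-0.9024)
member 3 (1-3): L=1.4647, (cx,cy)=(0.9995,-0.0300)
member 4 (2-3): L=1.9132, (cx,cy)=(0.2985,0.9544)
member 5 (2-4): L=1.4210, (cx,cy)=(1.0000,0.0000)
member 6 (3-4): L=2.0141, (cx,cy)=(0.4220,-0.9066)
member 7 (3-5): L=1.6118, (cx,cy)=(0.9989,-0.0472)
member 8 (4-5): L=1.9079, (cx,cy)=(0.3983,0.9172)
solve A·x = −loads:
  F[0-1] = +3170.5854 N (tension)
  F[0-2] = +2462.6114 N (tension)
  F[1-2] = -3361.8385 N (compression)
  F[1-3] = +2597.3648 N (tension)
  F[2-3] = +3178.5450 N (tension)
  F[2-4] = +65.2594 N (tension)
  F[3-4] = -5041.1410 N (compression)
  F[3-5] = +1641.6663 N (tension)
  F[4-5] = -5176.8990 N (compression)
  Rx@0 = -3610.1000 N
  Ry@0 = -2955.6524 N
  Ry@4 = +9318.6824 N

3170.585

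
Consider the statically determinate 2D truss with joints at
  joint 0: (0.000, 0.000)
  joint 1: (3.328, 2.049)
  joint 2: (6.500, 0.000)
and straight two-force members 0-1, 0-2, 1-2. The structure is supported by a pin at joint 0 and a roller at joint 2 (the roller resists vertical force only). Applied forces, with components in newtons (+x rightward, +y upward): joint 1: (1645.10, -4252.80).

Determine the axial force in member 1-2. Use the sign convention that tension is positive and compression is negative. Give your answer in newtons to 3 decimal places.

-4968.676

N=3 nodes, M=3 members, R=3 reactions → 2N=6, M+R=6
member 0 (0-1): L=3.9082, (cx,cy)=(0.8515,0.5243)
member 1 (0-2): L=6.5000, (cx,cy)=(1.0000,0.0000)
member 2 (1-2): L=3.7762, (cx,cy)=(0.8400,-0.5426)
solve A·x = −loads:
  F[0-1] = -2969.3510 N (compression)
  F[0-2] = +4173.6333 N (tension)
  F[1-2] = -4968.6756 N (compression)
  Rx@0 = -1645.1000 N
  Ry@0 = +1556.7803 N
  Ry@2 = +2696.0197 N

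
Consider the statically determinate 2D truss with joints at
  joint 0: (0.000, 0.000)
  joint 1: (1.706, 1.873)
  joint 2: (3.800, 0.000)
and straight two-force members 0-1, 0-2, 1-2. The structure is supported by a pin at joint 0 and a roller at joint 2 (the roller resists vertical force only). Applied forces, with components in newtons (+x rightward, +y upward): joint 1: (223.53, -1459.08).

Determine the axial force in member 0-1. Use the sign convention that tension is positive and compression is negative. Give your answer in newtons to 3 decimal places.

N=3 nodes, M=3 members, R=3 reactions → 2N=6, M+R=6
member 0 (0-1): L=2.5335, (cx,cy)=(0.6734,0.7393)
member 1 (0-2): L=3.8000, (cx,cy)=(1.0000,0.0000)
member 2 (1-2): L=2.8094, (cx,cy)=(0.7453,-0.6667)
solve A·x = −loads:
  F[0-1] = -938.5312 N (compression)
  F[0-2] = +855.5179 N (tension)
  F[1-2] = -1147.8167 N (compression)
  Rx@0 = -223.5300 N
  Ry@0 = +693.8531 N
  Ry@2 = +765.2269 N

-938.531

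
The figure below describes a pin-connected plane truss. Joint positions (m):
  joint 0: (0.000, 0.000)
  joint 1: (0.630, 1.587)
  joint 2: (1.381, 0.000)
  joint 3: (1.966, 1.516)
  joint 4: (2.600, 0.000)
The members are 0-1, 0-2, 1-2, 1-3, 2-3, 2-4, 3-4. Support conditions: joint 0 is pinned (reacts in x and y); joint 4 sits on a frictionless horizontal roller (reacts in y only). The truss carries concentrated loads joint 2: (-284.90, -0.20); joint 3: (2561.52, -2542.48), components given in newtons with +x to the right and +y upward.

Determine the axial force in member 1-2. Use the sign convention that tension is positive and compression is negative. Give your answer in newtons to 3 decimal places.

-1012.206

N=5 nodes, M=7 members, R=3 reactions → 2N=10, M+R=10
member 0 (0-1): L=1.7075, (cx,cy)=(0.3690,0.9294)
member 1 (0-2): L=1.3810, (cx,cy)=(1.0000,0.0000)
member 2 (1-2): L=1.7557, (cx,cy)=(0.4277,-0.9039)
member 3 (1-3): L=1.3379, (cx,cy)=(0.9986,-0.0531)
member 4 (2-3): L=1.6250, (cx,cy)=(0.3600,0.9329)
member 5 (2-4): L=1.2190, (cx,cy)=(1.0000,0.0000)
member 6 (3-4): L=1.6432, (cx,cy)=(0.3858,-0.9226)
solve A·x = −loads:
  F[0-1] = +939.8054 N (tension)
  F[0-2] = +1929.8638 N (tension)
  F[1-2] = -1012.2055 N (compression)
  F[1-3] = +780.8209 N (tension)
  F[2-3] = +980.9038 N (tension)
  F[2-4] = +1428.6644 N (tension)
  F[3-4] = -3702.8822 N (compression)
  Rx@0 = -2276.6200 N
  Ry@0 = -873.4955 N
  Ry@4 = +3416.1755 N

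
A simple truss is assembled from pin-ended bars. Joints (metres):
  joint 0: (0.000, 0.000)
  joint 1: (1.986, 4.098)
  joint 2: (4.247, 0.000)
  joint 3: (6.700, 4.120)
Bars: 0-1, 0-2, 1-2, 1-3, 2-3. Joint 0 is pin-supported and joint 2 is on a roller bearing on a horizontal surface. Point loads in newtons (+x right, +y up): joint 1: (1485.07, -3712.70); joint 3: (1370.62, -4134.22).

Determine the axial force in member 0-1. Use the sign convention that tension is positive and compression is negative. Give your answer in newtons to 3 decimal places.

3526.989

N=4 nodes, M=5 members, R=3 reactions → 2N=8, M+R=8
member 0 (0-1): L=4.5539, (cx,cy)=(0.4361,0.8999)
member 1 (0-2): L=4.2470, (cx,cy)=(1.0000,0.0000)
member 2 (1-2): L=4.6804, (cx,cy)=(0.4831,-0.8756)
member 3 (1-3): L=4.7141, (cx,cy)=(1.0000,0.0047)
member 4 (2-3): L=4.7950, (cx,cy)=(0.5116,0.8592)
solve A·x = −loads:
  F[0-1] = +3526.9887 N (tension)
  F[0-2] = +1317.5284 N (tension)
  F[1-2] = -7844.7648 N (compression)
  F[1-3] = +3842.8060 N (tension)
  F[2-3] = -4832.3782 N (compression)
  Rx@0 = -2855.6900 N
  Ry@0 = -3173.9106 N
  Ry@2 = +11020.8306 N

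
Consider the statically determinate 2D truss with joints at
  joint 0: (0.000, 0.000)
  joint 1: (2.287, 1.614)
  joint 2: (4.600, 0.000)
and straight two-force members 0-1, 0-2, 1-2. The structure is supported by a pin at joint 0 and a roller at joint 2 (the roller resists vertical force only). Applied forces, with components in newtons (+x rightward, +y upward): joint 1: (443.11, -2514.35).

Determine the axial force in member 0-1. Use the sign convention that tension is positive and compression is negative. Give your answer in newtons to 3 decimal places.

N=3 nodes, M=3 members, R=3 reactions → 2N=6, M+R=6
member 0 (0-1): L=2.7992, (cx,cy)=(0.8170,0.5766)
member 1 (0-2): L=4.6000, (cx,cy)=(1.0000,0.0000)
member 2 (1-2): L=2.8205, (cx,cy)=(0.8201,-0.5722)
solve A·x = −loads:
  F[0-1] = -1923.0122 N (compression)
  F[0-2] = +2014.2634 N (tension)
  F[1-2] = -2456.1775 N (compression)
  Rx@0 = -443.1100 N
  Ry@0 = +1108.8070 N
  Ry@2 = +1405.5430 N

-1923.012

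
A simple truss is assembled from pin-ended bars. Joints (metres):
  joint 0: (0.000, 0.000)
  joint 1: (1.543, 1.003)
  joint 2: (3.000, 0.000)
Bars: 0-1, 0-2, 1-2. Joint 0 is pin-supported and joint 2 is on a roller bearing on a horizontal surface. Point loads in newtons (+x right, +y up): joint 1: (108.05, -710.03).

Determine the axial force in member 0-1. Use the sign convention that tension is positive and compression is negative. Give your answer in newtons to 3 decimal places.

-566.438

N=3 nodes, M=3 members, R=3 reactions → 2N=6, M+R=6
member 0 (0-1): L=1.8403, (cx,cy)=(0.8384,0.5450)
member 1 (0-2): L=3.0000, (cx,cy)=(1.0000,0.0000)
member 2 (1-2): L=1.7689, (cx,cy)=(0.8237,-0.5670)
solve A·x = −loads:
  F[0-1] = -566.4385 N (compression)
  F[0-2] = +582.9697 N (tension)
  F[1-2] = -707.7491 N (compression)
  Rx@0 = -108.0500 N
  Ry@0 = +308.7132 N
  Ry@2 = +401.3168 N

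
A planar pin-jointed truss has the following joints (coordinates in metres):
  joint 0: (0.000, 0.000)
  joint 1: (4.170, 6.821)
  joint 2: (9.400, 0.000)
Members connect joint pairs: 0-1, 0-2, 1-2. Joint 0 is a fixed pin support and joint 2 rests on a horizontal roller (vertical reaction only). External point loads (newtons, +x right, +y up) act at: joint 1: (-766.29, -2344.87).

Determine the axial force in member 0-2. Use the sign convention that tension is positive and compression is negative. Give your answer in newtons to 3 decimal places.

371.241

N=3 nodes, M=3 members, R=3 reactions → 2N=6, M+R=6
member 0 (0-1): L=7.9947, (cx,cy)=(0.5216,0.8532)
member 1 (0-2): L=9.4000, (cx,cy)=(1.0000,0.0000)
member 2 (1-2): L=8.5953, (cx,cy)=(0.6085,-0.7936)
solve A·x = −loads:
  F[0-1] = -2180.8629 N (compression)
  F[0-2] = +371.2410 N (tension)
  F[1-2] = -610.1190 N (compression)
  Rx@0 = +766.2900 N
  Ry@0 = +1860.6951 N
  Ry@2 = +484.1749 N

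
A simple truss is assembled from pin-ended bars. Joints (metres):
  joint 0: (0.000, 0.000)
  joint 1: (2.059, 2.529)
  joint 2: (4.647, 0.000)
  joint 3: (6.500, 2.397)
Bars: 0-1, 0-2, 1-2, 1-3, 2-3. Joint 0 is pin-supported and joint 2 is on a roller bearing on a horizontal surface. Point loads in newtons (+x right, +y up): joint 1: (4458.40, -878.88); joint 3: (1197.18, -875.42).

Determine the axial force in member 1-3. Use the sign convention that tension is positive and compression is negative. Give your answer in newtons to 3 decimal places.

N=4 nodes, M=5 members, R=3 reactions → 2N=8, M+R=8
member 0 (0-1): L=3.2612, (cx,cy)=(0.6314,0.7755)
member 1 (0-2): L=4.6470, (cx,cy)=(1.0000,0.0000)
member 2 (1-2): L=3.6185, (cx,cy)=(0.7152,-0.6989)
member 3 (1-3): L=4.4430, (cx,cy)=(0.9996,-0.0297)
member 4 (2-3): L=3.0297, (cx,cy)=(0.6116,0.7912)
solve A·x = −loads:
  F[0-1] = +3744.1024 N (tension)
  F[0-2] = +3291.6819 N (tension)
  F[1-2] = -5489.7465 N (compression)
  F[1-3] = +1832.6414 N (tension)
  F[2-3] = -1037.6798 N (compression)
  Rx@0 = -5655.5800 N
  Ry@0 = -2903.4960 N
  Ry@2 = +4657.7960 N

1832.641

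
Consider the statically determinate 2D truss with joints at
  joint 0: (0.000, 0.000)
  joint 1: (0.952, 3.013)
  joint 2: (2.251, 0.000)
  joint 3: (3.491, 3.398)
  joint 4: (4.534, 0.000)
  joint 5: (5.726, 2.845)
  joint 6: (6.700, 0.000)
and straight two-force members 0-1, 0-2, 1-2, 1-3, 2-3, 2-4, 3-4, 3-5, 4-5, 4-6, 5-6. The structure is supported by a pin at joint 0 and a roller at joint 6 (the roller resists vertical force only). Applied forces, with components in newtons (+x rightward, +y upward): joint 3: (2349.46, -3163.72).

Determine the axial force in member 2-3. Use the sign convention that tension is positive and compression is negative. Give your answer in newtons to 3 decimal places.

-307.957

N=7 nodes, M=11 members, R=3 reactions → 2N=14, M+R=14
member 0 (0-1): L=3.1598, (cx,cy)=(0.3013,0.9535)
member 1 (0-2): L=2.2510, (cx,cy)=(1.0000,0.0000)
member 2 (1-2): L=3.2811, (cx,cy)=(0.3959,-0.9183)
member 3 (1-3): L=2.5680, (cx,cy)=(0.9887,0.1499)
member 4 (2-3): L=3.6172, (cx,cy)=(0.3428,0.9394)
member 5 (2-4): L=2.2830, (cx,cy)=(1.0000,0.0000)
member 6 (3-4): L=3.5545, (cx,cy)=(0.2934,-0.9560)
member 7 (3-5): L=2.3024, (cx,cy)=(0.9707,-0.2402)
member 8 (4-5): L=3.0846, (cx,cy)=(0.3864,0.9223)
member 9 (4-6): L=2.1660, (cx,cy)=(1.0000,0.0000)
member 10 (5-6): L=3.0071, (cx,cy)=(0.3239,-0.9461)
solve A·x = −loads:
  F[0-1] = -339.4929 N (compression)
  F[0-2] = +2451.7434 N (tension)
  F[1-2] = +315.0372 N (tension)
  F[1-3] = -229.6030 N (compression)
  F[2-3] = -307.9565 N (compression)
  F[2-4] = +2682.0381 N (tension)
  F[3-4] = -2463.7211 N (compression)
  F[3-5] = -2018.1777 N (compression)
  F[4-5] = +2553.6403 N (tension)
  F[4-6] = +972.2888 N (tension)
  F[5-6] = -3001.8253 N (compression)
  Rx@0 = -2349.4600 N
  Ry@0 = +323.7183 N
  Ry@6 = +2840.0017 N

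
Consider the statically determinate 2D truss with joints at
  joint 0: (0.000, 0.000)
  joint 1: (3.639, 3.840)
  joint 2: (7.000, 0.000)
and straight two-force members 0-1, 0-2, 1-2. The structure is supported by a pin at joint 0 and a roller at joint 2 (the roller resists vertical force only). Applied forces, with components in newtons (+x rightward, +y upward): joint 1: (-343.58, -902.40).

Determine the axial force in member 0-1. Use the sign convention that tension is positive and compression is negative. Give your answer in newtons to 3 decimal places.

-856.596

N=3 nodes, M=3 members, R=3 reactions → 2N=6, M+R=6
member 0 (0-1): L=5.2904, (cx,cy)=(0.6879,0.7258)
member 1 (0-2): L=7.0000, (cx,cy)=(1.0000,0.0000)
member 2 (1-2): L=5.1031, (cx,cy)=(0.6586,-0.7525)
solve A·x = −loads:
  F[0-1] = -856.5964 N (compression)
  F[0-2] = +245.6339 N (tension)
  F[1-2] = -372.9549 N (compression)
  Rx@0 = +343.5800 N
  Ry@0 = +621.7591 N
  Ry@2 = +280.6409 N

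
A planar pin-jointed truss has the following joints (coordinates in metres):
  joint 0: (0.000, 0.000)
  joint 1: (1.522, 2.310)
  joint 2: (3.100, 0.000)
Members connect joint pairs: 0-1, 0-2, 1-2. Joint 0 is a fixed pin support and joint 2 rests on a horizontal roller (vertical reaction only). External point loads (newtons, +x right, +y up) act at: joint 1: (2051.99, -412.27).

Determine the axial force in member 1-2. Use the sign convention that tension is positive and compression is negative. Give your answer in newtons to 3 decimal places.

-2096.907

N=3 nodes, M=3 members, R=3 reactions → 2N=6, M+R=6
member 0 (0-1): L=2.7663, (cx,cy)=(0.5502,0.8350)
member 1 (0-2): L=3.1000, (cx,cy)=(1.0000,0.0000)
member 2 (1-2): L=2.7975, (cx,cy)=(0.5641,-0.8257)
solve A·x = −loads:
  F[0-1] = +1579.8079 N (tension)
  F[0-2] = +1182.7997 N (tension)
  F[1-2] = -2096.9072 N (compression)
  Rx@0 = -2051.9900 N
  Ry@0 = -1319.2048 N
  Ry@2 = +1731.4748 N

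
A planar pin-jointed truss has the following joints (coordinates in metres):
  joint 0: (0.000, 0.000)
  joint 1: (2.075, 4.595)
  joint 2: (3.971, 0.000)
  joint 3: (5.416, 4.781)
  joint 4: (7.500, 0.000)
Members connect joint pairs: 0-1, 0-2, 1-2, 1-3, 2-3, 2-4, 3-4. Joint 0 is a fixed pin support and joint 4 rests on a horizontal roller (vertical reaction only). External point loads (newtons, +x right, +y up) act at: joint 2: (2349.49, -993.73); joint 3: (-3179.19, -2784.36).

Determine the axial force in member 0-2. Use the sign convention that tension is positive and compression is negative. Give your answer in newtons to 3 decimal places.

646.007

N=5 nodes, M=7 members, R=3 reactions → 2N=10, M+R=10
member 0 (0-1): L=5.0418, (cx,cy)=(0.4116,0.9114)
member 1 (0-2): L=3.9710, (cx,cy)=(1.0000,0.0000)
member 2 (1-2): L=4.9708, (cx,cy)=(0.3814,-0.9244)
member 3 (1-3): L=3.3462, (cx,cy)=(0.9985,0.0556)
member 4 (2-3): L=4.9946, (cx,cy)=(0.2893,0.9572)
member 5 (2-4): L=3.5290, (cx,cy)=(1.0000,0.0000)
member 6 (3-4): L=5.2155, (cx,cy)=(0.3996,-0.9167)
solve A·x = −loads:
  F[0-1] = -3585.6418 N (compression)
  F[0-2] = +646.0073 N (tension)
  F[1-2] = +3368.8908 N (tension)
  F[1-3] = -2764.9702 N (compression)
  F[2-3] = -2215.2022 N (compression)
  F[2-4] = +222.3914 N (tension)
  F[3-4] = -556.5612 N (compression)
  Rx@0 = +829.7000 N
  Ry@0 = +3267.8916 N
  Ry@4 = +510.1984 N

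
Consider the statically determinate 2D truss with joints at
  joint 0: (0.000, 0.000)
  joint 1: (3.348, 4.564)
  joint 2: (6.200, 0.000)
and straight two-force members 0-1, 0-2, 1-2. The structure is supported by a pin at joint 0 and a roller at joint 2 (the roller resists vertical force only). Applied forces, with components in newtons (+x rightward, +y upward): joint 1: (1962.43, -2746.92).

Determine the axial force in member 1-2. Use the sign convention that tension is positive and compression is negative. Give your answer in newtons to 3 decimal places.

-3452.595

N=3 nodes, M=3 members, R=3 reactions → 2N=6, M+R=6
member 0 (0-1): L=5.6603, (cx,cy)=(0.5915,0.8063)
member 1 (0-2): L=6.2000, (cx,cy)=(1.0000,0.0000)
member 2 (1-2): L=5.3818, (cx,cy)=(0.5299,-0.8480)
solve A·x = −loads:
  F[0-1] = +224.5009 N (tension)
  F[0-2] = +1829.6408 N (tension)
  F[1-2] = -3452.5946 N (compression)
  Rx@0 = -1962.4300 N
  Ry@0 = -181.0185 N
  Ry@2 = +2927.9385 N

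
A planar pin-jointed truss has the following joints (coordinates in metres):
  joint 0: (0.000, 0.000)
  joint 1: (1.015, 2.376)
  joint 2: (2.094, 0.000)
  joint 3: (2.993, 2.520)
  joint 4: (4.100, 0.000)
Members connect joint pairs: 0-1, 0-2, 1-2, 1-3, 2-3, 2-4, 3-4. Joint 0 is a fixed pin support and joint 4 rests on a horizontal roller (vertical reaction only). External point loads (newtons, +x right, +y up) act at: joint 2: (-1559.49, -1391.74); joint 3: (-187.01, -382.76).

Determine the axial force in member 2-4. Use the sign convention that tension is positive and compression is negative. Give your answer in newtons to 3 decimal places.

384.497

N=5 nodes, M=7 members, R=3 reactions → 2N=10, M+R=10
member 0 (0-1): L=2.5837, (cx,cy)=(0.3928,0.9196)
member 1 (0-2): L=2.0940, (cx,cy)=(1.0000,0.0000)
member 2 (1-2): L=2.6095, (cx,cy)=(0.4135,-0.9105)
member 3 (1-3): L=1.9832, (cx,cy)=(0.9974,0.0726)
member 4 (2-3): L=2.6756, (cx,cy)=(0.3360,0.9419)
member 5 (2-4): L=2.0060, (cx,cy)=(1.0000,0.0000)
member 6 (3-4): L=2.7524, (cx,cy)=(0.4022,-0.9156)
solve A·x = −loads:
  F[0-1] = -977.8354 N (compression)
  F[0-2] = -1362.3626 N (compression)
  F[1-2] = +926.2649 N (tension)
  F[1-3] = -769.1646 N (compression)
  F[2-3] = +582.2157 N (tension)
  F[2-4] = +384.4970 N (tension)
  F[3-4] = -956.0069 N (compression)
  Rx@0 = +1746.5000 N
  Ry@0 = +899.2222 N
  Ry@4 = +875.2778 N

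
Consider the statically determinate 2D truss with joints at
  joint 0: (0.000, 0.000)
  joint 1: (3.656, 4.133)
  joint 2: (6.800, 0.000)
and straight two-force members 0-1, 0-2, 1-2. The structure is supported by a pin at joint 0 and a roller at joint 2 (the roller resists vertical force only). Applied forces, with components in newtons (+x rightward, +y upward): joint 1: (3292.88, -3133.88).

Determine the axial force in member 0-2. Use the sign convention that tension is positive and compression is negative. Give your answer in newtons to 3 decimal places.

N=3 nodes, M=3 members, R=3 reactions → 2N=6, M+R=6
member 0 (0-1): L=5.5180, (cx,cy)=(0.6626,0.7490)
member 1 (0-2): L=6.8000, (cx,cy)=(1.0000,0.0000)
member 2 (1-2): L=5.1929, (cx,cy)=(0.6054,-0.7959)
solve A·x = −loads:
  F[0-1] = +737.5559 N (tension)
  F[0-2] = +2804.2034 N (tension)
  F[1-2] = -4631.6812 N (compression)
  Rx@0 = -3292.8800 N
  Ry@0 = -552.4345 N
  Ry@2 = +3686.3145 N

2804.203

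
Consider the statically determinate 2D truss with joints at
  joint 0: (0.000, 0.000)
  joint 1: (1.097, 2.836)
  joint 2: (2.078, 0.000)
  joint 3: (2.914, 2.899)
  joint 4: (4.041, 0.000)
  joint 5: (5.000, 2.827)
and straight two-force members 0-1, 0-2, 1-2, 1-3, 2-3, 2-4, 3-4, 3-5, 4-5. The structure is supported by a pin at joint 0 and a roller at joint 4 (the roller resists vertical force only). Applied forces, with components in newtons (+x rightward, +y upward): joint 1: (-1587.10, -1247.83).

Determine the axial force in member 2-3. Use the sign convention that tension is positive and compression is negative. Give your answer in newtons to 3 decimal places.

N=6 nodes, M=9 members, R=3 reactions → 2N=12, M+R=12
member 0 (0-1): L=3.0408, (cx,cy)=(0.3608,0.9327)
member 1 (0-2): L=2.0780, (cx,cy)=(1.0000,0.0000)
member 2 (1-2): L=3.0009, (cx,cy)=(0.3269,-0.9451)
member 3 (1-3): L=1.8181, (cx,cy)=(0.9994,0.0347)
member 4 (2-3): L=3.0171, (cx,cy)=(0.2771,0.9608)
member 5 (2-4): L=1.9630, (cx,cy)=(1.0000,0.0000)
member 6 (3-4): L=3.1104, (cx,cy)=(0.3623,-0.9320)
member 7 (3-5): L=2.0872, (cx,cy)=(0.9994,-0.0345)
member 8 (4-5): L=2.9852, (cx,cy)=(0.3212,0.9470)
solve A·x = −loads:
  F[0-1] = -2168.9872 N (compression)
  F[0-2] = -804.6087 N (compression)
  F[1-2] = +839.6031 N (tension)
  F[1-3] = +530.4572 N (tension)
  F[2-3] = -825.8070 N (compression)
  F[2-4] = -301.3206 N (compression)
  F[3-4] = +831.6017 N (tension)
  F[3-5] = +0.0000 N (tension)
  F[4-5] = -0.0000 N (compression)
  Rx@0 = +1587.1000 N
  Ry@0 = +2022.9218 N
  Ry@4 = -775.0918 N

-825.807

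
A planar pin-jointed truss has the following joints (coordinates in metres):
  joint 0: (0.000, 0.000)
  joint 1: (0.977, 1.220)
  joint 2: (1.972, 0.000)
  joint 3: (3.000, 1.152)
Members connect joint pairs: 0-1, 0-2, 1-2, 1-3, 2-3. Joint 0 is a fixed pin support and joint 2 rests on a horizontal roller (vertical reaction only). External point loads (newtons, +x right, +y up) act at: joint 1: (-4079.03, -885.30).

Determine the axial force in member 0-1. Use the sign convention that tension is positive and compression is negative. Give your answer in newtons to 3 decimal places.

-3805.269

N=4 nodes, M=5 members, R=3 reactions → 2N=8, M+R=8
member 0 (0-1): L=1.5630, (cx,cy)=(0.6251,0.7806)
member 1 (0-2): L=1.9720, (cx,cy)=(1.0000,0.0000)
member 2 (1-2): L=1.5743, (cx,cy)=(0.6320,-0.7749)
member 3 (1-3): L=2.0241, (cx,cy)=(0.9994,-0.0336)
member 4 (2-3): L=1.5440, (cx,cy)=(0.6658,0.7461)
solve A·x = −loads:
  F[0-1] = -3805.2695 N (compression)
  F[0-2] = -1700.4128 N (compression)
  F[1-2] = +2690.4144 N (tension)
  F[1-3] = -0.0000 N (tension)
  F[2-3] = +0.0000 N (tension)
  Rx@0 = +4079.0300 N
  Ry@0 = +2970.2282 N
  Ry@2 = -2084.9282 N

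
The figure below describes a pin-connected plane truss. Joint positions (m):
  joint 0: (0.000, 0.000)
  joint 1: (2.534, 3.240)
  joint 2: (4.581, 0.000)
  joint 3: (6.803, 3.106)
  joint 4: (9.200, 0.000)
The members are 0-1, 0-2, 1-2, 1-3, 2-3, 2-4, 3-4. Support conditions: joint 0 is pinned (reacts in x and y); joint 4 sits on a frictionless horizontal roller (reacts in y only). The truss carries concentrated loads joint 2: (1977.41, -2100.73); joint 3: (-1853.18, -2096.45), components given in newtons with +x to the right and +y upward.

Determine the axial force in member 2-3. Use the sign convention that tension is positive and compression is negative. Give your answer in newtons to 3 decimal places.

-278.683

N=5 nodes, M=7 members, R=3 reactions → 2N=10, M+R=10
member 0 (0-1): L=4.1132, (cx,cy)=(0.6161,0.7877)
member 1 (0-2): L=4.5810, (cx,cy)=(1.0000,0.0000)
member 2 (1-2): L=3.8325, (cx,cy)=(0.5341,-0.8454)
member 3 (1-3): L=4.2711, (cx,cy)=(0.9995,-0.0314)
member 4 (2-3): L=3.8190, (cx,cy)=(0.5818,0.8133)
member 5 (2-4): L=4.6190, (cx,cy)=(1.0000,0.0000)
member 6 (3-4): L=3.9234, (cx,cy)=(0.6110,-0.7917)
solve A·x = −loads:
  F[0-1] = -2826.6723 N (compression)
  F[0-2] = +1865.6273 N (tension)
  F[1-2] = +2752.9722 N (tension)
  F[1-3] = -3213.3983 N (compression)
  F[2-3] = -278.6833 N (compression)
  F[2-4] = +1520.7834 N (tension)
  F[3-4] = -2489.1942 N (compression)
  Rx@0 = -124.2300 N
  Ry@0 = +2226.5695 N
  Ry@4 = +1970.6105 N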